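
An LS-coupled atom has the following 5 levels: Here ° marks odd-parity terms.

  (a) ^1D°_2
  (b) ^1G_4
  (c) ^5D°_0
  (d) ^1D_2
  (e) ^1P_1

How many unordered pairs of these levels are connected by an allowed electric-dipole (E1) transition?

2

(a)–(b): forbidden (ΔL, ΔJ).
(a)–(c): forbidden (parity, ΔS, ΔJ).
(a)–(d): allowed.
(a)–(e): allowed.
(b)–(c): forbidden (ΔS, ΔL, ΔJ).
(b)–(d): forbidden (parity, ΔL, ΔJ).
(b)–(e): forbidden (parity, ΔL, ΔJ).
(c)–(d): forbidden (ΔS, ΔJ).
(c)–(e): forbidden (ΔS).
(d)–(e): forbidden (parity).
Allowed pairs: 2 of 10.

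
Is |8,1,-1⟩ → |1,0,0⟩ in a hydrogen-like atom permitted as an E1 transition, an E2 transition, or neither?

E1

Δl = 0 − 1 = -1; l_i + l_f = 1.
Δm_l = +1.
E1 (Δl = ±1, |Δm_l| ≤ 1): satisfied.
E2 (Δl = 0,±2, l_i+l_f ≥ 2, |Δm_l| ≤ 2): not satisfied.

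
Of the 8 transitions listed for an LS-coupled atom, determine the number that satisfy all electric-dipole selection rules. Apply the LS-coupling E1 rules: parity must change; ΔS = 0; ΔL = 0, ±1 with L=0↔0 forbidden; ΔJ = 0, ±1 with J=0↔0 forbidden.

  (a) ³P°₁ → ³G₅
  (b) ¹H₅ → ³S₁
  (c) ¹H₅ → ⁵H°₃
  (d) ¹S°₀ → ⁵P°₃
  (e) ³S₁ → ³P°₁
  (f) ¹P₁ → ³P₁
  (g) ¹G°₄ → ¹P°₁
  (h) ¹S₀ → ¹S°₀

1

(a) forbidden (ΔL, ΔJ fail)
(b) forbidden (parity, ΔS, ΔL, ΔJ fail)
(c) forbidden (ΔS, ΔJ fail)
(d) forbidden (parity, ΔS, ΔJ fail)
(e) allowed
(f) forbidden (parity, ΔS fail)
(g) forbidden (parity, ΔL, ΔJ fail)
(h) forbidden (ΔL, ΔJ fail)
Total allowed: 1 of 8.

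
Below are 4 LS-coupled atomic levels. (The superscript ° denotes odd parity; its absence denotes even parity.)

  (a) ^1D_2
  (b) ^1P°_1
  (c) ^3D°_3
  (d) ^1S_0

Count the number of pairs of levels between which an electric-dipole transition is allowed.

(a)–(b): allowed.
(a)–(c): forbidden (ΔS).
(a)–(d): forbidden (parity, ΔL, ΔJ).
(b)–(c): forbidden (parity, ΔS, ΔJ).
(b)–(d): allowed.
(c)–(d): forbidden (ΔS, ΔL, ΔJ).
Allowed pairs: 2 of 6.

2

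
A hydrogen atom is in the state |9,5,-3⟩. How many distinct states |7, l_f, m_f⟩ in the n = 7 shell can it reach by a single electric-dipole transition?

6

E1 requires Δl = ±1, so l_f ∈ {4, 6}; with 0 ≤ l_f ≤ n_f−1 = 6, the allowed l_f values are {4, 6}.
For l_f = 4: m_f ∈ {m_i−1, m_i, m_i+1} ∩ [−4, 4] = {-4, -3, -2} → 3 states.
For l_f = 6: m_f ∈ {m_i−1, m_i, m_i+1} ∩ [−6, 6] = {-4, -3, -2} → 3 states.
Total: 6.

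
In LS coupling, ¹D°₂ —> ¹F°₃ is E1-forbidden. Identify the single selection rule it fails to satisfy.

Initial level: S=0, L=2, J=2, parity odd. Final level: S=0, L=3, J=3, parity odd.
ΔS = 0: S: 0 → 0 — ok.
ΔJ = 0, ±1 (not J=0↔0): J: 2 → 3, ΔJ = +1 — ok.
ΔL = 0, ±1 (not L=0↔0): L: 2 → 3, ΔL = +1 — ok.
Parity must change: odd → odd — fails.

parity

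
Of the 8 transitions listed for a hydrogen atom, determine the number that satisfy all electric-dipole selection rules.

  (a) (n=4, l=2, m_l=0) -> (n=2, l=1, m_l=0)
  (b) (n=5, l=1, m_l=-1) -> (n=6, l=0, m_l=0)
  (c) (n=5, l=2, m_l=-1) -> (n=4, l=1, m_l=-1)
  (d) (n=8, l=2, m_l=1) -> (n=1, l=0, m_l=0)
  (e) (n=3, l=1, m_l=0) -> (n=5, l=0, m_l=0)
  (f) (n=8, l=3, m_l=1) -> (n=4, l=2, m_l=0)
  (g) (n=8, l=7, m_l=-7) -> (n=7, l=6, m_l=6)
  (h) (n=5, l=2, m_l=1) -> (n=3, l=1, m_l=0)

6

(a) allowed
(b) allowed
(c) allowed
(d) forbidden — Δl = -2 (E1 requires Δl = ±1)
(e) allowed
(f) allowed
(g) forbidden — Δm_l = +13 (E1 requires Δm_l = 0, ±1)
(h) allowed
Total allowed: 6 of 8.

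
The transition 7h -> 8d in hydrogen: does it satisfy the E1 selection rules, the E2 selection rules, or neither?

Δl = 2 − 5 = -3; l_i + l_f = 7.
E1 (Δl = ±1): not satisfied.
E2 (Δl = 0,±2, l_i+l_f ≥ 2): not satisfied.

neither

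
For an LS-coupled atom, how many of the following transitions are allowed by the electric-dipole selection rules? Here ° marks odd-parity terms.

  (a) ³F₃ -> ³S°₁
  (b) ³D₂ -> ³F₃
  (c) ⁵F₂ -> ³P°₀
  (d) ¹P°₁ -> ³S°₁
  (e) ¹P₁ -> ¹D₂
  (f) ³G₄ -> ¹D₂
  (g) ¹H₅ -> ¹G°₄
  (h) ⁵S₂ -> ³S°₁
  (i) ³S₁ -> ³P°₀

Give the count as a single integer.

2

(a) forbidden (ΔL, ΔJ fail)
(b) forbidden (parity fails)
(c) forbidden (ΔS, ΔL, ΔJ fail)
(d) forbidden (parity, ΔS fail)
(e) forbidden (parity fails)
(f) forbidden (parity, ΔS, ΔL, ΔJ fail)
(g) allowed
(h) forbidden (ΔS, ΔL fail)
(i) allowed
Total allowed: 2 of 9.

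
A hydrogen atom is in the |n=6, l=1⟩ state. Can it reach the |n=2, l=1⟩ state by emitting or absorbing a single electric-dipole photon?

Δl = 1 − 1 = +0; the E1 rule Δl = ±1 is fails.
The transition is electric-dipole forbidden.

forbidden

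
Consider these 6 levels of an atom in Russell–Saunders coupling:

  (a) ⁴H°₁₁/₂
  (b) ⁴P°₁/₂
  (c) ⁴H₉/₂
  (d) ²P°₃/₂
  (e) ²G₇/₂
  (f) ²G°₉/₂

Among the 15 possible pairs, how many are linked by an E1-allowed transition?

(a)–(b): forbidden (parity, ΔL, ΔJ).
(a)–(c): allowed.
(a)–(d): forbidden (parity, ΔS, ΔL, ΔJ).
(a)–(e): forbidden (ΔS, ΔJ).
(a)–(f): forbidden (parity, ΔS).
(b)–(c): forbidden (ΔL, ΔJ).
(b)–(d): forbidden (parity, ΔS).
(b)–(e): forbidden (ΔS, ΔL, ΔJ).
(b)–(f): forbidden (parity, ΔS, ΔL, ΔJ).
(c)–(d): forbidden (ΔS, ΔL, ΔJ).
(c)–(e): forbidden (parity, ΔS).
(c)–(f): forbidden (ΔS).
(d)–(e): forbidden (ΔL, ΔJ).
(d)–(f): forbidden (parity, ΔL, ΔJ).
(e)–(f): allowed.
Allowed pairs: 2 of 15.

2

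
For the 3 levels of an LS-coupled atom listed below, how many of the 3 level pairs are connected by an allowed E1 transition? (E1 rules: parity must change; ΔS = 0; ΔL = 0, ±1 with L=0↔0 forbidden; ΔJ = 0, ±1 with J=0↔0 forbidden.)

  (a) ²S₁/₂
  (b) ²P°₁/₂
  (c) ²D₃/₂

2

(a)–(b): allowed.
(a)–(c): forbidden (parity, ΔL).
(b)–(c): allowed.
Allowed pairs: 2 of 3.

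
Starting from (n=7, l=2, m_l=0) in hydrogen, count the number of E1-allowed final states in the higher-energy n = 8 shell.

E1 requires Δl = ±1, so l_f ∈ {1, 3}; with 0 ≤ l_f ≤ n_f−1 = 7, the allowed l_f values are {1, 3}.
For l_f = 1: m_f ∈ {m_i−1, m_i, m_i+1} ∩ [−1, 1] = {-1, 0, 1} → 3 states.
For l_f = 3: m_f ∈ {m_i−1, m_i, m_i+1} ∩ [−3, 3] = {-1, 0, 1} → 3 states.
Total: 6.

6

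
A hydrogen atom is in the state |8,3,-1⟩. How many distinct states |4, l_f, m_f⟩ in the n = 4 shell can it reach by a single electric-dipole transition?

3

E1 requires Δl = ±1, so l_f ∈ {2, 4}; with 0 ≤ l_f ≤ n_f−1 = 3, the allowed l_f values are {2}.
For l_f = 2: m_f ∈ {m_i−1, m_i, m_i+1} ∩ [−2, 2] = {-2, -1, 0} → 3 states.
Total: 3.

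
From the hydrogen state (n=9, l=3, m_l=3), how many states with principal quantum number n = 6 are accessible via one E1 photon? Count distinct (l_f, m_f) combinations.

E1 requires Δl = ±1, so l_f ∈ {2, 4}; with 0 ≤ l_f ≤ n_f−1 = 5, the allowed l_f values are {2, 4}.
For l_f = 2: m_f ∈ {m_i−1, m_i, m_i+1} ∩ [−2, 2] = {2} → 1 state.
For l_f = 4: m_f ∈ {m_i−1, m_i, m_i+1} ∩ [−4, 4] = {2, 3, 4} → 3 states.
Total: 4.

4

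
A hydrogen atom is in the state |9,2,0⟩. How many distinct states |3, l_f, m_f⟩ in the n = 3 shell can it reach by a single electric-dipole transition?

3

E1 requires Δl = ±1, so l_f ∈ {1, 3}; with 0 ≤ l_f ≤ n_f−1 = 2, the allowed l_f values are {1}.
For l_f = 1: m_f ∈ {m_i−1, m_i, m_i+1} ∩ [−1, 1] = {-1, 0, 1} → 3 states.
Total: 3.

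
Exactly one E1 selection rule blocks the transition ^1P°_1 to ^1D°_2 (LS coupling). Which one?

Parity must change: odd → odd — fails.
ΔS = 0: S: 0 → 0 — passes.
ΔL = 0, ±1 (not L=0↔0): L: 1 → 2, ΔL = +1 — passes.
ΔJ = 0, ±1 (not J=0↔0): J: 1 → 2, ΔJ = +1 — passes.

parity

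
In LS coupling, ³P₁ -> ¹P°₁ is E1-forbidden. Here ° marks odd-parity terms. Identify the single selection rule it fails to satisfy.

the ΔS = 0 rule

Parity must change: even → odd — satisfied.
ΔS = 0: S: 1 → 0 — violated.
ΔL = 0, ±1 (not L=0↔0): L: 1 → 1, ΔL = +0 — satisfied.
ΔJ = 0, ±1 (not J=0↔0): J: 1 → 1, ΔJ = +0 — satisfied.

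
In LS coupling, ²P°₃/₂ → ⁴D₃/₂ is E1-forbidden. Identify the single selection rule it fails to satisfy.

Parity must change: odd → even — satisfied.
ΔS = 0: S: 1/2 → 3/2 — violated.
ΔJ = 0, ±1 (not J=0↔0): J: 3/2 → 3/2, ΔJ = +0 — satisfied.
ΔL = 0, ±1 (not L=0↔0): L: 1 → 2, ΔL = +1 — satisfied.

the ΔS = 0 rule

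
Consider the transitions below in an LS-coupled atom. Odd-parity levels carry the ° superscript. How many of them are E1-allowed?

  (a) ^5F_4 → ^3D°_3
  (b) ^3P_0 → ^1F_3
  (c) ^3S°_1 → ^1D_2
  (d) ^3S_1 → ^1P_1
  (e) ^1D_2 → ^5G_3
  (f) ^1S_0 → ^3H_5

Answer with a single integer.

0

(a) forbidden (ΔS fails)
(b) forbidden (parity, ΔS, ΔL, ΔJ fail)
(c) forbidden (ΔS, ΔL fail)
(d) forbidden (parity, ΔS fail)
(e) forbidden (parity, ΔS, ΔL fail)
(f) forbidden (parity, ΔS, ΔL, ΔJ fail)
Total allowed: 0 of 6.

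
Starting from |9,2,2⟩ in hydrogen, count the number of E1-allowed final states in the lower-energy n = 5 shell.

E1 requires Δl = ±1, so l_f ∈ {1, 3}; with 0 ≤ l_f ≤ n_f−1 = 4, the allowed l_f values are {1, 3}.
For l_f = 1: m_f ∈ {m_i−1, m_i, m_i+1} ∩ [−1, 1] = {1} → 1 state.
For l_f = 3: m_f ∈ {m_i−1, m_i, m_i+1} ∩ [−3, 3] = {1, 2, 3} → 3 states.
Total: 4.

4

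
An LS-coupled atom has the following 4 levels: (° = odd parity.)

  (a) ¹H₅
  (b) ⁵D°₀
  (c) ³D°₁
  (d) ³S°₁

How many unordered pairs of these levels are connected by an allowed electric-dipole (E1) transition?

(a)–(b): forbidden (ΔS, ΔL, ΔJ).
(a)–(c): forbidden (ΔS, ΔL, ΔJ).
(a)–(d): forbidden (ΔS, ΔL, ΔJ).
(b)–(c): forbidden (parity, ΔS).
(b)–(d): forbidden (parity, ΔS, ΔL).
(c)–(d): forbidden (parity, ΔL).
Allowed pairs: 0 of 6.

0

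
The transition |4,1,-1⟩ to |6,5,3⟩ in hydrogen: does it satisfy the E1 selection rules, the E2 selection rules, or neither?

neither

Δl = 5 − 1 = +4; l_i + l_f = 6.
Δm_l = +4.
E1 (Δl = ±1, |Δm_l| ≤ 1): not satisfied.
E2 (Δl = 0,±2, l_i+l_f ≥ 2, |Δm_l| ≤ 2): not satisfied.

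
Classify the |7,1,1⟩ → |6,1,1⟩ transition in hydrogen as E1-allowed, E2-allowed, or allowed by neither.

Δl = 1 − 1 = +0; l_i + l_f = 2.
Δm_l = +0.
E1 (Δl = ±1, |Δm_l| ≤ 1): not satisfied.
E2 (Δl = 0,±2, l_i+l_f ≥ 2, |Δm_l| ≤ 2): satisfied.

E2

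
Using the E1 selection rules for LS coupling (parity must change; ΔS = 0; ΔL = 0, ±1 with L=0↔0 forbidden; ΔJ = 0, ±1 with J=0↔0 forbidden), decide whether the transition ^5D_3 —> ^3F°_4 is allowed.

forbidden

Parity must change: even → odd — satisfied.
ΔS = 0: S: 2 → 1 — violated.
ΔL = 0, ±1 (not L=0↔0): L: 2 → 3, ΔL = +1 — satisfied.
ΔJ = 0, ±1 (not J=0↔0): J: 3 → 4, ΔJ = +1 — satisfied.
Rule(s) violated: ΔS.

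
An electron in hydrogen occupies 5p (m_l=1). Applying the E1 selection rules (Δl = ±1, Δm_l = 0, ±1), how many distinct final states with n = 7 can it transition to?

4

E1 requires Δl = ±1, so l_f ∈ {0, 2}; with 0 ≤ l_f ≤ n_f−1 = 6, the allowed l_f values are {0, 2}.
For l_f = 0: m_f ∈ {m_i−1, m_i, m_i+1} ∩ [−0, 0] = {0} → 1 state.
For l_f = 2: m_f ∈ {m_i−1, m_i, m_i+1} ∩ [−2, 2] = {0, 1, 2} → 3 states.
Total: 4.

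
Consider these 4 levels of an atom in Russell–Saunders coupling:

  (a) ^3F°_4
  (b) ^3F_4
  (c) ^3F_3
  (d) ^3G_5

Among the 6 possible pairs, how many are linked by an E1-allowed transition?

(a)–(b): allowed.
(a)–(c): allowed.
(a)–(d): allowed.
(b)–(c): forbidden (parity).
(b)–(d): forbidden (parity).
(c)–(d): forbidden (parity, ΔJ).
Allowed pairs: 3 of 6.

3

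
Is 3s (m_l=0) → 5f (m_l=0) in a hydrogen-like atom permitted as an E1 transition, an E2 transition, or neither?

neither

Δl = 3 − 0 = +3; l_i + l_f = 3.
Δm_l = +0.
E1 (Δl = ±1, |Δm_l| ≤ 1): not satisfied.
E2 (Δl = 0,±2, l_i+l_f ≥ 2, |Δm_l| ≤ 2): not satisfied.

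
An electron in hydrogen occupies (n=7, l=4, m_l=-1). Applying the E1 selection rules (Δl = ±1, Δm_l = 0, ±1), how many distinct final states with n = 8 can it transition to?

E1 requires Δl = ±1, so l_f ∈ {3, 5}; with 0 ≤ l_f ≤ n_f−1 = 7, the allowed l_f values are {3, 5}.
For l_f = 3: m_f ∈ {m_i−1, m_i, m_i+1} ∩ [−3, 3] = {-2, -1, 0} → 3 states.
For l_f = 5: m_f ∈ {m_i−1, m_i, m_i+1} ∩ [−5, 5] = {-2, -1, 0} → 3 states.
Total: 6.

6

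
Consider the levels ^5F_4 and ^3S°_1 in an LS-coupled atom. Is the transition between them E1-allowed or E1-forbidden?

forbidden

ΔS = 0: S: 2 → 1 — ✗.
ΔL = 0, ±1 (not L=0↔0): L: 3 → 0, ΔL = -3 — ✗.
Parity must change: even → odd — ✓.
ΔJ = 0, ±1 (not J=0↔0): J: 4 → 1, ΔJ = -3 — ✗.
Rule(s) violated: ΔS, ΔL, ΔJ.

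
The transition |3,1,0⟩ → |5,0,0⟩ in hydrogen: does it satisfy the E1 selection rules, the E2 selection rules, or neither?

E1

Δl = 0 − 1 = -1; l_i + l_f = 1.
Δm_l = +0.
E1 (Δl = ±1, |Δm_l| ≤ 1): satisfied.
E2 (Δl = 0,±2, l_i+l_f ≥ 2, |Δm_l| ≤ 2): not satisfied.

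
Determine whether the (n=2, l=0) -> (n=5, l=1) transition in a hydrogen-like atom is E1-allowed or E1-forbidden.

Initial l = 0, final l = 1, so Δl = +1. E1 requires Δl = ±1: satisfied.
All E1 selection rules are satisfied.

allowed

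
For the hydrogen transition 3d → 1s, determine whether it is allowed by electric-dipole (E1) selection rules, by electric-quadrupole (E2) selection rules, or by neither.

Δl = 0 − 2 = -2; l_i + l_f = 2.
E1 (Δl = ±1): not satisfied.
E2 (Δl = 0,±2, l_i+l_f ≥ 2): satisfied.

E2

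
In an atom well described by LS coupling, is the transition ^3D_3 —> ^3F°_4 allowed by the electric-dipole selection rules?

allowed

Initial level: S=1, L=2, J=3, parity even. Final level: S=1, L=3, J=4, parity odd.
ΔS = 0: S: 1 → 1 — ok.
ΔL = 0, ±1 (not L=0↔0): L: 2 → 3, ΔL = +1 — ok.
Parity must change: even → odd — ok.
ΔJ = 0, ±1 (not J=0↔0): J: 3 → 4, ΔJ = +1 — ok.
All four E1 rules are satisfied.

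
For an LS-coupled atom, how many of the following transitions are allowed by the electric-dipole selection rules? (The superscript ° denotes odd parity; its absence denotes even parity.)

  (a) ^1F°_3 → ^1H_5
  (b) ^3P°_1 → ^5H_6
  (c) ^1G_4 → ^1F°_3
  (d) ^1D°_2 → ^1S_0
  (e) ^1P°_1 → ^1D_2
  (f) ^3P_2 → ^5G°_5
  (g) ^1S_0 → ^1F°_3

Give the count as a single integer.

2

(a) forbidden (ΔL, ΔJ fail)
(b) forbidden (ΔS, ΔL, ΔJ fail)
(c) allowed
(d) forbidden (ΔL, ΔJ fail)
(e) allowed
(f) forbidden (ΔS, ΔL, ΔJ fail)
(g) forbidden (ΔL, ΔJ fail)
Total allowed: 2 of 7.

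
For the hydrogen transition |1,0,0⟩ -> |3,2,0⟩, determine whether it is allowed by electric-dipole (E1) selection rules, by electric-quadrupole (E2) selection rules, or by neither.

E2

Δl = 2 − 0 = +2; l_i + l_f = 2.
Δm_l = +0.
E1 (Δl = ±1, |Δm_l| ≤ 1): not satisfied.
E2 (Δl = 0,±2, l_i+l_f ≥ 2, |Δm_l| ≤ 2): satisfied.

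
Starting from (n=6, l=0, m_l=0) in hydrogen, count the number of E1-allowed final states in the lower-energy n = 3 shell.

E1 requires Δl = ±1, so l_f ∈ {-1, 1}; with 0 ≤ l_f ≤ n_f−1 = 2, the allowed l_f values are {1}.
For l_f = 1: m_f ∈ {m_i−1, m_i, m_i+1} ∩ [−1, 1] = {-1, 0, 1} → 3 states.
Total: 3.

3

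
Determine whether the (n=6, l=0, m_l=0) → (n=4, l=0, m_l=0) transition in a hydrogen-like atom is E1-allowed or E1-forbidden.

l: 0 → 0 (Δl = +0). Δl = ±1 ✗.
m_l: 0 → 0 (Δm_l = +0). |Δm_l| ≤ 1 ✓.
The transition is electric-dipole forbidden.

forbidden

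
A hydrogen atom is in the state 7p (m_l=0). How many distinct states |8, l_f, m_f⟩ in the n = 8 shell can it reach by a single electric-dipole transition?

E1 requires Δl = ±1, so l_f ∈ {0, 2}; with 0 ≤ l_f ≤ n_f−1 = 7, the allowed l_f values are {0, 2}.
For l_f = 0: m_f ∈ {m_i−1, m_i, m_i+1} ∩ [−0, 0] = {0} → 1 state.
For l_f = 2: m_f ∈ {m_i−1, m_i, m_i+1} ∩ [−2, 2] = {-1, 0, 1} → 3 states.
Total: 4.

4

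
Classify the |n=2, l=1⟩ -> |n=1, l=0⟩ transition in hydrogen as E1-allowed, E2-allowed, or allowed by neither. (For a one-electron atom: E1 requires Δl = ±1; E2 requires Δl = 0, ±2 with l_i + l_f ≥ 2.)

Δl = 0 − 1 = -1; l_i + l_f = 1.
E1 (Δl = ±1): satisfied.
E2 (Δl = 0,±2, l_i+l_f ≥ 2): not satisfied.

E1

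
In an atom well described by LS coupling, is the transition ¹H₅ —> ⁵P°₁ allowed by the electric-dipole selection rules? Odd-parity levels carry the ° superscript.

Initial level: S=0, L=5, J=5, parity even. Final level: S=2, L=1, J=1, parity odd.
Parity must change: even → odd — satisfied.
ΔS = 0: S: 0 → 2 — violated.
ΔL = 0, ±1 (not L=0↔0): L: 5 → 1, ΔL = -4 — violated.
ΔJ = 0, ±1 (not J=0↔0): J: 5 → 1, ΔJ = -4 — violated.
Rule(s) violated: ΔS, ΔL, ΔJ.

forbidden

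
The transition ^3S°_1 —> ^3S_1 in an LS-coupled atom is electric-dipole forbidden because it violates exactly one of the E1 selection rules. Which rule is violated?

the L=0 ↔ L=0 exclusion

Initial level: S=1, L=0, J=1, parity odd. Final level: S=1, L=0, J=1, parity even.
Parity must change: odd → even — satisfied.
ΔS = 0: S: 1 → 1 — satisfied.
ΔL = 0, ±1 (not L=0↔0): L: 0 → 0, ΔL = +0 — violated.
ΔJ = 0, ±1 (not J=0↔0): J: 1 → 1, ΔJ = +0 — satisfied.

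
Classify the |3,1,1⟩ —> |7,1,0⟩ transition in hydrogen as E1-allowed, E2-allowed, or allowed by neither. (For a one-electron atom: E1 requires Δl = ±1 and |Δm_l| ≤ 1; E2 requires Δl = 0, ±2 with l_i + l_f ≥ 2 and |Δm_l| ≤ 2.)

Δl = 1 − 1 = +0; l_i + l_f = 2.
Δm_l = -1.
E1 (Δl = ±1, |Δm_l| ≤ 1): not satisfied.
E2 (Δl = 0,±2, l_i+l_f ≥ 2, |Δm_l| ≤ 2): satisfied.

E2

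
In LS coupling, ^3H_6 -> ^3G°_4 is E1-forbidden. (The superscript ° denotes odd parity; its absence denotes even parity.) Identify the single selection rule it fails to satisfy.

the ΔJ = 0, ±1 rule

Parity must change: even → odd — passes.
ΔS = 0: S: 1 → 1 — passes.
ΔL = 0, ±1 (not L=0↔0): L: 5 → 4, ΔL = -1 — passes.
ΔJ = 0, ±1 (not J=0↔0): J: 6 → 4, ΔJ = -2 — fails.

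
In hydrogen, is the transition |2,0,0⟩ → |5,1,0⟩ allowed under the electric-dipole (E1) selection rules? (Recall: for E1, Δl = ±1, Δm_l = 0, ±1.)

allowed

l: 0 → 1 (Δl = +1). Δl = ±1 satisfied.
Δm_l = 0 − (0) = +0. E1 requires Δm_l = 0, ±1: satisfied.
All E1 selection rules are satisfied.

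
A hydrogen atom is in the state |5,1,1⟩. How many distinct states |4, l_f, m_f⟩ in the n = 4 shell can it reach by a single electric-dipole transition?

4

E1 requires Δl = ±1, so l_f ∈ {0, 2}; with 0 ≤ l_f ≤ n_f−1 = 3, the allowed l_f values are {0, 2}.
For l_f = 0: m_f ∈ {m_i−1, m_i, m_i+1} ∩ [−0, 0] = {0} → 1 state.
For l_f = 2: m_f ∈ {m_i−1, m_i, m_i+1} ∩ [−2, 2] = {0, 1, 2} → 3 states.
Total: 4.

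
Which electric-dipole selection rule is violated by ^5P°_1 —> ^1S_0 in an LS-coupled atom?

Initial level: S=2, L=1, J=1, parity odd. Final level: S=0, L=0, J=0, parity even.
Parity must change: odd → even — ok.
ΔS = 0: S: 2 → 0 — fails.
ΔL = 0, ±1 (not L=0↔0): L: 1 → 0, ΔL = -1 — ok.
ΔJ = 0, ±1 (not J=0↔0): J: 1 → 0, ΔJ = -1 — ok.

the ΔS = 0 rule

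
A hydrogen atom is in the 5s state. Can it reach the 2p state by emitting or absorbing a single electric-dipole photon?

Δl = 1 − 0 = +1; the E1 rule Δl = ±1 is ok.
All E1 selection rules are satisfied.

allowed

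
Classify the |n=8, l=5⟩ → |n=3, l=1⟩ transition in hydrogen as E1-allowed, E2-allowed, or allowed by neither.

Δl = 1 − 5 = -4; l_i + l_f = 6.
E1 (Δl = ±1): not satisfied.
E2 (Δl = 0,±2, l_i+l_f ≥ 2): not satisfied.

neither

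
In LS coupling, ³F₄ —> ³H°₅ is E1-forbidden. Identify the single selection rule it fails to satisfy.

Initial level: S=1, L=3, J=4, parity even. Final level: S=1, L=5, J=5, parity odd.
Parity must change: even → odd — passes.
ΔS = 0: S: 1 → 1 — passes.
ΔL = 0, ±1 (not L=0↔0): L: 3 → 5, ΔL = +2 — fails.
ΔJ = 0, ±1 (not J=0↔0): J: 4 → 5, ΔJ = +1 — passes.

the ΔL = 0, ±1 rule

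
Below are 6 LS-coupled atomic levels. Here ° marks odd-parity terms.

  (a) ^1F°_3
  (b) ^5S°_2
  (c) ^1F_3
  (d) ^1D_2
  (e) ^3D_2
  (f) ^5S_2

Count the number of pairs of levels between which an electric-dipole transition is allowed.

2

(a)–(b): forbidden (parity, ΔS, ΔL).
(a)–(c): allowed.
(a)–(d): allowed.
(a)–(e): forbidden (ΔS).
(a)–(f): forbidden (ΔS, ΔL).
(b)–(c): forbidden (ΔS, ΔL).
(b)–(d): forbidden (ΔS, ΔL).
(b)–(e): forbidden (ΔS, ΔL).
(b)–(f): forbidden (ΔL).
(c)–(d): forbidden (parity).
(c)–(e): forbidden (parity, ΔS).
(c)–(f): forbidden (parity, ΔS, ΔL).
(d)–(e): forbidden (parity, ΔS).
(d)–(f): forbidden (parity, ΔS, ΔL).
(e)–(f): forbidden (parity, ΔS, ΔL).
Allowed pairs: 2 of 15.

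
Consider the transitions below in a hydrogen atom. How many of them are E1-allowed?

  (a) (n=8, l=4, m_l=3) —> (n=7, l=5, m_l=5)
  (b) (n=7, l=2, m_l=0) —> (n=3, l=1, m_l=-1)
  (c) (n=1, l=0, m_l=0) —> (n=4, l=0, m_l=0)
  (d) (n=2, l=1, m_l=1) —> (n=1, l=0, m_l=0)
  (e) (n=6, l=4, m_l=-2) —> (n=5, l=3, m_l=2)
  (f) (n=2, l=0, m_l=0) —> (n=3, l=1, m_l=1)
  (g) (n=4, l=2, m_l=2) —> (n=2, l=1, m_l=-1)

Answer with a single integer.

(a) forbidden — Δm_l = +2 (E1 requires Δm_l = 0, ±1)
(b) allowed
(c) forbidden — Δl = +0 (E1 requires Δl = ±1)
(d) allowed
(e) forbidden — Δm_l = +4 (E1 requires Δm_l = 0, ±1)
(f) allowed
(g) forbidden — Δm_l = -3 (E1 requires Δm_l = 0, ±1)
Total allowed: 3 of 7.

3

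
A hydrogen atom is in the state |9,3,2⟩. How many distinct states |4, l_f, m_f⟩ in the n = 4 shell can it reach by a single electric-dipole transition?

2

E1 requires Δl = ±1, so l_f ∈ {2, 4}; with 0 ≤ l_f ≤ n_f−1 = 3, the allowed l_f values are {2}.
For l_f = 2: m_f ∈ {m_i−1, m_i, m_i+1} ∩ [−2, 2] = {1, 2} → 2 states.
Total: 2.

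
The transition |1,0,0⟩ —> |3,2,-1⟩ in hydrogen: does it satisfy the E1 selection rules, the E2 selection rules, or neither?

Δl = 2 − 0 = +2; l_i + l_f = 2.
Δm_l = -1.
E1 (Δl = ±1, |Δm_l| ≤ 1): not satisfied.
E2 (Δl = 0,±2, l_i+l_f ≥ 2, |Δm_l| ≤ 2): satisfied.

E2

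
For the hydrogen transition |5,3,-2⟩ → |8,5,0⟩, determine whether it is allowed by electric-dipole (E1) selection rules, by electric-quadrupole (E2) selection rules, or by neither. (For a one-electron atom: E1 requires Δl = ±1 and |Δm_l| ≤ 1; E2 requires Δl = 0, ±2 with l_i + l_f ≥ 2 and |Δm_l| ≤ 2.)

E2

Δl = 5 − 3 = +2; l_i + l_f = 8.
Δm_l = +2.
E1 (Δl = ±1, |Δm_l| ≤ 1): not satisfied.
E2 (Δl = 0,±2, l_i+l_f ≥ 2, |Δm_l| ≤ 2): satisfied.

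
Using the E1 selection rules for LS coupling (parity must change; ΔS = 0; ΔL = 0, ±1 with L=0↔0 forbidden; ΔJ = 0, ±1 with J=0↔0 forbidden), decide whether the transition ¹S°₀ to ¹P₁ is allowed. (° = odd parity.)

Parity must change: odd → even — ✓.
ΔS = 0: S: 0 → 0 — ✓.
ΔL = 0, ±1 (not L=0↔0): L: 0 → 1, ΔL = +1 — ✓.
ΔJ = 0, ±1 (not J=0↔0): J: 0 → 1, ΔJ = +1 — ✓.
All four E1 rules are satisfied.

allowed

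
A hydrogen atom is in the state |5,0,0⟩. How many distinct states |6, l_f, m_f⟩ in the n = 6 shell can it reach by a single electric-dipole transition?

E1 requires Δl = ±1, so l_f ∈ {-1, 1}; with 0 ≤ l_f ≤ n_f−1 = 5, the allowed l_f values are {1}.
For l_f = 1: m_f ∈ {m_i−1, m_i, m_i+1} ∩ [−1, 1] = {-1, 0, 1} → 3 states.
Total: 3.

3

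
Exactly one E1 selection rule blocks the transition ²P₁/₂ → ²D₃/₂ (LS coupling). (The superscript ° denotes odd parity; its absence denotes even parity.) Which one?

Initial level: S=1/2, L=1, J=1/2, parity even. Final level: S=1/2, L=2, J=3/2, parity even.
Parity must change: even → even — fails.
ΔS = 0: S: 1/2 → 1/2 — ok.
ΔL = 0, ±1 (not L=0↔0): L: 1 → 2, ΔL = +1 — ok.
ΔJ = 0, ±1 (not J=0↔0): J: 1/2 → 3/2, ΔJ = +1 — ok.

parity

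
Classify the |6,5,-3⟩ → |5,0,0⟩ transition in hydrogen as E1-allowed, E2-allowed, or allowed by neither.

neither

Δl = 0 − 5 = -5; l_i + l_f = 5.
Δm_l = +3.
E1 (Δl = ±1, |Δm_l| ≤ 1): not satisfied.
E2 (Δl = 0,±2, l_i+l_f ≥ 2, |Δm_l| ≤ 2): not satisfied.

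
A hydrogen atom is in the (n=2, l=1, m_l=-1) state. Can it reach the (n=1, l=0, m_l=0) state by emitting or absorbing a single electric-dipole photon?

l: 1 → 0 (Δl = -1). Δl = ±1 satisfied.
m_l: -1 → 0 (Δm_l = +1). |Δm_l| ≤ 1 satisfied.
All E1 selection rules are satisfied.

allowed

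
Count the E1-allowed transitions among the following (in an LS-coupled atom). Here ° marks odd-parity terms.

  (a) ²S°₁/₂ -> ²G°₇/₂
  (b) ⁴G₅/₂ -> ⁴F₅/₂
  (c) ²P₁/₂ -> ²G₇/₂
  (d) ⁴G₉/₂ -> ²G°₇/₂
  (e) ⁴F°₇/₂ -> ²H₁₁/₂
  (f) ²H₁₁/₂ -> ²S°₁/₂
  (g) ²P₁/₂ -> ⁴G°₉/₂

0

(a) forbidden (parity, ΔL, ΔJ fail)
(b) forbidden (parity fails)
(c) forbidden (parity, ΔL, ΔJ fail)
(d) forbidden (ΔS fails)
(e) forbidden (ΔS, ΔL, ΔJ fail)
(f) forbidden (ΔL, ΔJ fail)
(g) forbidden (ΔS, ΔL, ΔJ fail)
Total allowed: 0 of 7.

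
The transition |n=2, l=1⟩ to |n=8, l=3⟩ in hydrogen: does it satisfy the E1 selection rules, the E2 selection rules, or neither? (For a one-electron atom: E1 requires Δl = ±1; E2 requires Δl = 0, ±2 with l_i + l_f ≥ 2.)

E2

Δl = 3 − 1 = +2; l_i + l_f = 4.
E1 (Δl = ±1): not satisfied.
E2 (Δl = 0,±2, l_i+l_f ≥ 2): satisfied.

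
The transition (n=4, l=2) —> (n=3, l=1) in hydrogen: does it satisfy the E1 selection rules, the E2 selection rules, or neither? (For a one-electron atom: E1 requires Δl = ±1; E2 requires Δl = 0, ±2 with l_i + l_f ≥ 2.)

Δl = 1 − 2 = -1; l_i + l_f = 3.
E1 (Δl = ±1): satisfied.
E2 (Δl = 0,±2, l_i+l_f ≥ 2): not satisfied.

E1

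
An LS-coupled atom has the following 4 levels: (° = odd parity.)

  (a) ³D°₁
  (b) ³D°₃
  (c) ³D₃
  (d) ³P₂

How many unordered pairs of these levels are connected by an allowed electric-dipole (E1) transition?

3

(a)–(b): forbidden (parity, ΔJ).
(a)–(c): forbidden (ΔJ).
(a)–(d): allowed.
(b)–(c): allowed.
(b)–(d): allowed.
(c)–(d): forbidden (parity).
Allowed pairs: 3 of 6.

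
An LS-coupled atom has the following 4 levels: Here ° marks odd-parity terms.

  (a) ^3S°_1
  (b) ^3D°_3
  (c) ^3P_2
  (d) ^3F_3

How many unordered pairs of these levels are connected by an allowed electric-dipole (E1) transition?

(a)–(b): forbidden (parity, ΔL, ΔJ).
(a)–(c): allowed.
(a)–(d): forbidden (ΔL, ΔJ).
(b)–(c): allowed.
(b)–(d): allowed.
(c)–(d): forbidden (parity, ΔL).
Allowed pairs: 3 of 6.

3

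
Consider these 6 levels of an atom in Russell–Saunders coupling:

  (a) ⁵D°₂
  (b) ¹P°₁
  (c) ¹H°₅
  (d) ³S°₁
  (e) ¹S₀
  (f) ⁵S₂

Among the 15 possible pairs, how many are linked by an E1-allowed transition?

1

(a)–(b): forbidden (parity, ΔS).
(a)–(c): forbidden (parity, ΔS, ΔL, ΔJ).
(a)–(d): forbidden (parity, ΔS, ΔL).
(a)–(e): forbidden (ΔS, ΔL, ΔJ).
(a)–(f): forbidden (ΔL).
(b)–(c): forbidden (parity, ΔL, ΔJ).
(b)–(d): forbidden (parity, ΔS).
(b)–(e): allowed.
(b)–(f): forbidden (ΔS).
(c)–(d): forbidden (parity, ΔS, ΔL, ΔJ).
(c)–(e): forbidden (ΔL, ΔJ).
(c)–(f): forbidden (ΔS, ΔL, ΔJ).
(d)–(e): forbidden (ΔS, ΔL).
(d)–(f): forbidden (ΔS, ΔL).
(e)–(f): forbidden (parity, ΔS, ΔL, ΔJ).
Allowed pairs: 1 of 15.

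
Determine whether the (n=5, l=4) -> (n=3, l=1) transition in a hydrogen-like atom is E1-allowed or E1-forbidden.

Δl = 1 − 4 = -3; the E1 rule Δl = ±1 is fails.
The transition is electric-dipole forbidden.

forbidden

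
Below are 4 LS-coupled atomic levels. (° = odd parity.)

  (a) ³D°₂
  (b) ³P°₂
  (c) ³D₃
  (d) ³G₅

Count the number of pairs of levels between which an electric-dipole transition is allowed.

2

(a)–(b): forbidden (parity).
(a)–(c): allowed.
(a)–(d): forbidden (ΔL, ΔJ).
(b)–(c): allowed.
(b)–(d): forbidden (ΔL, ΔJ).
(c)–(d): forbidden (parity, ΔL, ΔJ).
Allowed pairs: 2 of 6.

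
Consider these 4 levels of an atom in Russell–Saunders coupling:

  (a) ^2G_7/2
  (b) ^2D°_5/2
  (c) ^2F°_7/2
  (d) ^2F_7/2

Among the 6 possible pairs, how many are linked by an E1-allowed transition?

(a)–(b): forbidden (ΔL).
(a)–(c): allowed.
(a)–(d): forbidden (parity).
(b)–(c): forbidden (parity).
(b)–(d): allowed.
(c)–(d): allowed.
Allowed pairs: 3 of 6.

3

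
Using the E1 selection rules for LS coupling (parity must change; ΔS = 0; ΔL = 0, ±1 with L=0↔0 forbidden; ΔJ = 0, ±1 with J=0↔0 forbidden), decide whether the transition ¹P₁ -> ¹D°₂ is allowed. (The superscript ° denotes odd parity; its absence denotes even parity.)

allowed

Reading off the term symbols: S 0→0, L 1→2, J 1→2, parity even→odd.
Parity must change: even → odd — satisfied.
ΔS = 0: S: 0 → 0 — satisfied.
ΔL = 0, ±1 (not L=0↔0): L: 1 → 2, ΔL = +1 — satisfied.
ΔJ = 0, ±1 (not J=0↔0): J: 1 → 2, ΔJ = +1 — satisfied.
All four E1 rules are satisfied.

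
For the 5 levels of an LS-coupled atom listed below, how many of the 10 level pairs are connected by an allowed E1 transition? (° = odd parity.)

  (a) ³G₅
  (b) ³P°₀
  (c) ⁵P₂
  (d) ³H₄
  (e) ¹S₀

0

(a)–(b): forbidden (ΔL, ΔJ).
(a)–(c): forbidden (parity, ΔS, ΔL, ΔJ).
(a)–(d): forbidden (parity).
(a)–(e): forbidden (parity, ΔS, ΔL, ΔJ).
(b)–(c): forbidden (ΔS, ΔJ).
(b)–(d): forbidden (ΔL, ΔJ).
(b)–(e): forbidden (ΔS, ΔJ).
(c)–(d): forbidden (parity, ΔS, ΔL, ΔJ).
(c)–(e): forbidden (parity, ΔS, ΔJ).
(d)–(e): forbidden (parity, ΔS, ΔL, ΔJ).
Allowed pairs: 0 of 10.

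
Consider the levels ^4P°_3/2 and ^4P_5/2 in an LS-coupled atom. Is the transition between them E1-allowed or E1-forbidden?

allowed

Parity must change: odd → even — ✓.
ΔS = 0: S: 3/2 → 3/2 — ✓.
ΔL = 0, ±1 (not L=0↔0): L: 1 → 1, ΔL = +0 — ✓.
ΔJ = 0, ±1 (not J=0↔0): J: 3/2 → 5/2, ΔJ = +1 — ✓.
All four E1 rules are satisfied.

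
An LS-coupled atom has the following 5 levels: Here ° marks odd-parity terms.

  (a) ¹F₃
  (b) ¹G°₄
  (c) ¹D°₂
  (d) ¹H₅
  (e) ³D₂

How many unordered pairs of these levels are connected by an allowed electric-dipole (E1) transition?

(a)–(b): allowed.
(a)–(c): allowed.
(a)–(d): forbidden (parity, ΔL, ΔJ).
(a)–(e): forbidden (parity, ΔS).
(b)–(c): forbidden (parity, ΔL, ΔJ).
(b)–(d): allowed.
(b)–(e): forbidden (ΔS, ΔL, ΔJ).
(c)–(d): forbidden (ΔL, ΔJ).
(c)–(e): forbidden (ΔS).
(d)–(e): forbidden (parity, ΔS, ΔL, ΔJ).
Allowed pairs: 3 of 10.

3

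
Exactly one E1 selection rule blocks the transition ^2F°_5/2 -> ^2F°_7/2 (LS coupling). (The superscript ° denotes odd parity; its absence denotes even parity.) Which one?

parity

ΔJ = 0, ±1 (not J=0↔0): J: 5/2 → 7/2, ΔJ = +1 — ok.
Parity must change: odd → odd — fails.
ΔL = 0, ±1 (not L=0↔0): L: 3 → 3, ΔL = +0 — ok.
ΔS = 0: S: 1/2 → 1/2 — ok.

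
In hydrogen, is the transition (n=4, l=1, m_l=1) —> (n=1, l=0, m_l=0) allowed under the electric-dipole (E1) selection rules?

l: 1 → 0 (Δl = -1). Δl = ±1 ok.
Δm_l = 0 − (1) = -1. E1 requires Δm_l = 0, ±1: ok.
All E1 selection rules are satisfied.

allowed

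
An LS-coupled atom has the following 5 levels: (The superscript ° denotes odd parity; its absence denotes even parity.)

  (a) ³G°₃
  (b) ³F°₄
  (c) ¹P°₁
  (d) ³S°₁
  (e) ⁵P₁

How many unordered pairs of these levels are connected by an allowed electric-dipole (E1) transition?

0

(a)–(b): forbidden (parity).
(a)–(c): forbidden (parity, ΔS, ΔL, ΔJ).
(a)–(d): forbidden (parity, ΔL, ΔJ).
(a)–(e): forbidden (ΔS, ΔL, ΔJ).
(b)–(c): forbidden (parity, ΔS, ΔL, ΔJ).
(b)–(d): forbidden (parity, ΔL, ΔJ).
(b)–(e): forbidden (ΔS, ΔL, ΔJ).
(c)–(d): forbidden (parity, ΔS).
(c)–(e): forbidden (ΔS).
(d)–(e): forbidden (ΔS).
Allowed pairs: 0 of 10.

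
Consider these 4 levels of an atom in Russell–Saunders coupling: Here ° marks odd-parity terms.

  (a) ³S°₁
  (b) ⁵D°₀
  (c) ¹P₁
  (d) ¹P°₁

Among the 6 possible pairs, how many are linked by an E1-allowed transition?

(a)–(b): forbidden (parity, ΔS, ΔL).
(a)–(c): forbidden (ΔS).
(a)–(d): forbidden (parity, ΔS).
(b)–(c): forbidden (ΔS).
(b)–(d): forbidden (parity, ΔS).
(c)–(d): allowed.
Allowed pairs: 1 of 6.

1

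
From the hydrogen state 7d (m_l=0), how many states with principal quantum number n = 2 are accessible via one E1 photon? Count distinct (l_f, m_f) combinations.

3

E1 requires Δl = ±1, so l_f ∈ {1, 3}; with 0 ≤ l_f ≤ n_f−1 = 1, the allowed l_f values are {1}.
For l_f = 1: m_f ∈ {m_i−1, m_i, m_i+1} ∩ [−1, 1] = {-1, 0, 1} → 3 states.
Total: 3.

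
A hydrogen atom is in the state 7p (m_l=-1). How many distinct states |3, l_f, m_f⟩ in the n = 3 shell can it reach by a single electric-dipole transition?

E1 requires Δl = ±1, so l_f ∈ {0, 2}; with 0 ≤ l_f ≤ n_f−1 = 2, the allowed l_f values are {0, 2}.
For l_f = 0: m_f ∈ {m_i−1, m_i, m_i+1} ∩ [−0, 0] = {0} → 1 state.
For l_f = 2: m_f ∈ {m_i−1, m_i, m_i+1} ∩ [−2, 2] = {-2, -1, 0} → 3 states.
Total: 4.

4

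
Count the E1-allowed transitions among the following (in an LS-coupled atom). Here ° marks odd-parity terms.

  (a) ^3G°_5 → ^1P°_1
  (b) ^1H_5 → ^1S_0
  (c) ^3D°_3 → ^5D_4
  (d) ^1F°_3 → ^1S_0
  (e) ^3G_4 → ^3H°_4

1

(a) forbidden (parity, ΔS, ΔL, ΔJ fail)
(b) forbidden (parity, ΔL, ΔJ fail)
(c) forbidden (ΔS fails)
(d) forbidden (ΔL, ΔJ fail)
(e) allowed
Total allowed: 1 of 5.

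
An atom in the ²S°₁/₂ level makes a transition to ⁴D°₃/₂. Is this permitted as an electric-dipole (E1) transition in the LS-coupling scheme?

Reading off the term symbols: S 1/2→3/2, L 0→2, J 1/2→3/2, parity odd→odd.
ΔS = 0: S: 1/2 → 3/2 — violated.
ΔL = 0, ±1 (not L=0↔0): L: 0 → 2, ΔL = +2 — violated.
ΔJ = 0, ±1 (not J=0↔0): J: 1/2 → 3/2, ΔJ = +1 — satisfied.
Parity must change: odd → odd — violated.
Rule(s) violated: parity, ΔS, ΔL.

forbidden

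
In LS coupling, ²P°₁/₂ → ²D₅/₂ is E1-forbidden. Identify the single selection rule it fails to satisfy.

the ΔJ = 0, ±1 rule

Parity must change: odd → even — ✓.
ΔS = 0: S: 1/2 → 1/2 — ✓.
ΔL = 0, ±1 (not L=0↔0): L: 1 → 2, ΔL = +1 — ✓.
ΔJ = 0, ±1 (not J=0↔0): J: 1/2 → 5/2, ΔJ = +2 — ✗.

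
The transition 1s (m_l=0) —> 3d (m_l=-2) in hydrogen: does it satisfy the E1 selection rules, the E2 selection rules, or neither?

E2

Δl = 2 − 0 = +2; l_i + l_f = 2.
Δm_l = -2.
E1 (Δl = ±1, |Δm_l| ≤ 1): not satisfied.
E2 (Δl = 0,±2, l_i+l_f ≥ 2, |Δm_l| ≤ 2): satisfied.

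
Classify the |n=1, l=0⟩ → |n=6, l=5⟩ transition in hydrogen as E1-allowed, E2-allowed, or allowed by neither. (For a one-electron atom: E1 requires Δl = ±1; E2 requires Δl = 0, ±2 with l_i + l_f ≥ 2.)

Δl = 5 − 0 = +5; l_i + l_f = 5.
E1 (Δl = ±1): not satisfied.
E2 (Δl = 0,±2, l_i+l_f ≥ 2): not satisfied.

neither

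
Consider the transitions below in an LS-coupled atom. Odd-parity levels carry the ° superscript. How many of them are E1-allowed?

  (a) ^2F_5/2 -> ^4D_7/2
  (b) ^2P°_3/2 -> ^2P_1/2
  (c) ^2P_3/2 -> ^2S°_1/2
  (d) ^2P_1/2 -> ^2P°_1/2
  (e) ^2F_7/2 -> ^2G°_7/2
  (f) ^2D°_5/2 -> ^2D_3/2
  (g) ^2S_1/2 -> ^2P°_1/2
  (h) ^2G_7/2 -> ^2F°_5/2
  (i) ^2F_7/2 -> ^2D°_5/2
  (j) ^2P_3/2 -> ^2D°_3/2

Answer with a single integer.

(a) forbidden (parity, ΔS fail)
(b) allowed
(c) allowed
(d) allowed
(e) allowed
(f) allowed
(g) allowed
(h) allowed
(i) allowed
(j) allowed
Total allowed: 9 of 10.

9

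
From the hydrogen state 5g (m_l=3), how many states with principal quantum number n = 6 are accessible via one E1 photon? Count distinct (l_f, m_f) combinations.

E1 requires Δl = ±1, so l_f ∈ {3, 5}; with 0 ≤ l_f ≤ n_f−1 = 5, the allowed l_f values are {3, 5}.
For l_f = 3: m_f ∈ {m_i−1, m_i, m_i+1} ∩ [−3, 3] = {2, 3} → 2 states.
For l_f = 5: m_f ∈ {m_i−1, m_i, m_i+1} ∩ [−5, 5] = {2, 3, 4} → 3 states.
Total: 5.

5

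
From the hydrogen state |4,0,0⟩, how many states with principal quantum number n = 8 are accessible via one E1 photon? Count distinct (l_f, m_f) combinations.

E1 requires Δl = ±1, so l_f ∈ {-1, 1}; with 0 ≤ l_f ≤ n_f−1 = 7, the allowed l_f values are {1}.
For l_f = 1: m_f ∈ {m_i−1, m_i, m_i+1} ∩ [−1, 1] = {-1, 0, 1} → 3 states.
Total: 3.

3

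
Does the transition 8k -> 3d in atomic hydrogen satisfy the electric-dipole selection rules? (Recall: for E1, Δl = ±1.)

Initial l = 7, final l = 2, so Δl = -5. E1 requires Δl = ±1: fails.
The transition is electric-dipole forbidden.

forbidden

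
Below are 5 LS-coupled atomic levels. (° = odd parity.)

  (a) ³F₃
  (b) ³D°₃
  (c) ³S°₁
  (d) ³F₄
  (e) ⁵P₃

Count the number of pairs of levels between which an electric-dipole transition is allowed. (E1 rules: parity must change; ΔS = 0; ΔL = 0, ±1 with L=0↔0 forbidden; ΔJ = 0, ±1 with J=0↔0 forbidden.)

2

(a)–(b): allowed.
(a)–(c): forbidden (ΔL, ΔJ).
(a)–(d): forbidden (parity).
(a)–(e): forbidden (parity, ΔS, ΔL).
(b)–(c): forbidden (parity, ΔL, ΔJ).
(b)–(d): allowed.
(b)–(e): forbidden (ΔS).
(c)–(d): forbidden (ΔL, ΔJ).
(c)–(e): forbidden (ΔS, ΔJ).
(d)–(e): forbidden (parity, ΔS, ΔL).
Allowed pairs: 2 of 10.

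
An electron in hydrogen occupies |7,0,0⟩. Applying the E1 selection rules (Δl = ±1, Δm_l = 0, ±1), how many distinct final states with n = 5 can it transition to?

E1 requires Δl = ±1, so l_f ∈ {-1, 1}; with 0 ≤ l_f ≤ n_f−1 = 4, the allowed l_f values are {1}.
For l_f = 1: m_f ∈ {m_i−1, m_i, m_i+1} ∩ [−1, 1] = {-1, 0, 1} → 3 states.
Total: 3.

3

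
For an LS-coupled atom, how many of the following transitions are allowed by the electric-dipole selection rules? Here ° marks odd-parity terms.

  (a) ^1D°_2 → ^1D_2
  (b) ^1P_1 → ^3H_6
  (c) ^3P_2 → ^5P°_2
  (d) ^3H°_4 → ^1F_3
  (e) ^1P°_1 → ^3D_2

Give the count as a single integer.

(a) allowed
(b) forbidden (parity, ΔS, ΔL, ΔJ fail)
(c) forbidden (ΔS fails)
(d) forbidden (ΔS, ΔL fail)
(e) forbidden (ΔS fails)
Total allowed: 1 of 5.

1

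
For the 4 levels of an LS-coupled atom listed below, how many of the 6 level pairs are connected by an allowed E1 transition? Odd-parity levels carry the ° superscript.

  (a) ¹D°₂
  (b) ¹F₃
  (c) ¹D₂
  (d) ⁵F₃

2

(a)–(b): allowed.
(a)–(c): allowed.
(a)–(d): forbidden (ΔS).
(b)–(c): forbidden (parity).
(b)–(d): forbidden (parity, ΔS).
(c)–(d): forbidden (parity, ΔS).
Allowed pairs: 2 of 6.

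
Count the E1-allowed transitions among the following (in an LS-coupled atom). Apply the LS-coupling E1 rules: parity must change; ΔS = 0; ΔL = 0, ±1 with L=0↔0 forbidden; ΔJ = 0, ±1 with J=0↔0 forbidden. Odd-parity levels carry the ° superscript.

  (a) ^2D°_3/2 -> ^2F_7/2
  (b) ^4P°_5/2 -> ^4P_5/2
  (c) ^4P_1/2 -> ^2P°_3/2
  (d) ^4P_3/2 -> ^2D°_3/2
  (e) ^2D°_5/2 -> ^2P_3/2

2

(a) forbidden (ΔJ fails)
(b) allowed
(c) forbidden (ΔS fails)
(d) forbidden (ΔS fails)
(e) allowed
Total allowed: 2 of 5.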